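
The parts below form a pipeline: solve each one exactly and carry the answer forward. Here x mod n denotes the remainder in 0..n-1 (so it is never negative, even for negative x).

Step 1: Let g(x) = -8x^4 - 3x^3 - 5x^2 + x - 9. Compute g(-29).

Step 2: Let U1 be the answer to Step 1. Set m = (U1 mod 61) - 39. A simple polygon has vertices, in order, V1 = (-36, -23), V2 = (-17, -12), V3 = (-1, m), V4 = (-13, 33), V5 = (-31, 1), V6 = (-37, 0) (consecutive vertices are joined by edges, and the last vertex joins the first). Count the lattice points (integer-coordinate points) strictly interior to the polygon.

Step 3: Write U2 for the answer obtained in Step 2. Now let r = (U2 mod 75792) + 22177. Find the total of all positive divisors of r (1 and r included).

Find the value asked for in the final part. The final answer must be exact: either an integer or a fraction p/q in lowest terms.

41580

Step 1: -8*(-29)^4 - 3*(-29)^3 - 5*(-29)^2 + 1*(-29)^1 - 9 = (-5658248) + (73167) + (-4205) + (-29) + (-9) = -5589324; answer -5589324
Step 2: U1 = -5589324; m = 6; cross terms: (-36*-12 - -17*-23)=41, (-17*6 - -1*-12)=-114, (-1*33 - -13*6)=45, (-13*1 - -31*33)=1010, (-31*0 - -37*1)=37, (-37*-23 - -36*0)=851; twice the area = |1870| = 1870; area = 935; boundary points = 1 + 2 + 3 + 2 + 1 + 1 = 10; strictly interior points = area - boundary/2 + 1 = 931; answer 931
Step 3: U2 = 931; r = 23108; 23108 = 2^2 * 53 * 109; sigma = (1 + 2 + 4) * (1 + 53) * (1 + 109) = 7 * 54 * 110 = 41580; answer 41580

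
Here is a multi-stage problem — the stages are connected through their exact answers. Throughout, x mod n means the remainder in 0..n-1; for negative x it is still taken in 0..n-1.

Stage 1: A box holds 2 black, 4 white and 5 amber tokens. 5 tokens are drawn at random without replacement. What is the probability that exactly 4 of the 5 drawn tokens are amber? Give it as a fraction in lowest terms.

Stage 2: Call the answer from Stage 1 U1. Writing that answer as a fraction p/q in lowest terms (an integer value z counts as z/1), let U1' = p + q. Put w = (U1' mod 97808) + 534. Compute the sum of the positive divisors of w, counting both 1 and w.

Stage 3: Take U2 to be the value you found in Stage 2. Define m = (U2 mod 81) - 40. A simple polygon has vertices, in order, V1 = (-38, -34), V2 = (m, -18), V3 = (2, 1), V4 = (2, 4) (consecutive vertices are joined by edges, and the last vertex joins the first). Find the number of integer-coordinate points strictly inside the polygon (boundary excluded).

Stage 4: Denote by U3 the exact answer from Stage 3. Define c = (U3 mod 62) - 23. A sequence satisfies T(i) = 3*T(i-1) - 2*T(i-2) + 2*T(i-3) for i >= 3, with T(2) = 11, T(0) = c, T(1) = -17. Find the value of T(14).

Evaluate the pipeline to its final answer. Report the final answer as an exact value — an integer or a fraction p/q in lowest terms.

3479633

Stage 1: total draws C(11,5) = 462; favorable C(5,4)*C(6,1) = 30; P = 5/77; answer 5/77
Stage 2: U1 = 5/77; threaded value p + q = 82; w = 616; 616 = 2^3 * 7 * 11; sigma = (1 + 2 + 4 + 8) * (1 + 7) * (1 + 11) = 15 * 8 * 12 = 1440; answer 1440
Stage 3: U2 = 1440; m = 23; cross terms: (-38*-18 - 23*-34)=1466, (23*1 - 2*-18)=59, (2*4 - 2*1)=6, (2*-34 - -38*4)=84; twice the area = |1615| = 1615; area = 1615/2; boundary points = 1 + 1 + 3 + 2 = 7; strictly interior points = area - boundary/2 + 1 = 805; answer 805
Stage 4: U3 = 805; c = 38; T(3) = 3*(11) - 2*(-17) + 2*(38) = 143; iterating: T(3)=143, T(4)=373, T(5)=855, T(6)=2105, T(7)=5351, T(8)=13553, T(9)=34167, T(10)=86097, T(11)=217063, T(12)=547329, T(13)=1380055, T(14)=3479633; answer 3479633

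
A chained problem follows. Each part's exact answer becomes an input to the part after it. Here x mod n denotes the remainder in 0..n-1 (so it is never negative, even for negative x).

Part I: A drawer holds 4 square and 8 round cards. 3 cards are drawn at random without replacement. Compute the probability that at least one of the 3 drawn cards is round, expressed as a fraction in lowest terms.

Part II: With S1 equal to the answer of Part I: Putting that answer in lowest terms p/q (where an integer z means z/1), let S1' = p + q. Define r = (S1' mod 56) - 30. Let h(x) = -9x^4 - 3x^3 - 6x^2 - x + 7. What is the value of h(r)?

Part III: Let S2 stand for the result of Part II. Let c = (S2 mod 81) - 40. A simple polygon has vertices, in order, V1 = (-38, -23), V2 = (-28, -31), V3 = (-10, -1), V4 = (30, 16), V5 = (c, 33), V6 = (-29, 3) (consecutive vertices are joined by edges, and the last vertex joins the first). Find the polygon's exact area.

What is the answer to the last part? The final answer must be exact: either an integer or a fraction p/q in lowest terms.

Part I: total draws C(12,3) = 220; complement C(4,3) = 4; favorable 220 - 4 = 216; P = 54/55; answer 54/55
Part II: S1 = 54/55; threaded value p + q = 109; r = 23; -9*(23)^4 - 3*(23)^3 - 6*(23)^2 - 1*(23)^1 + 7 = (-2518569) + (-36501) + (-3174) + (-23) + (7) = -2558260; answer -2558260
Part III: S2 = -2558260; c = 4; cross terms: (-38*-31 - -28*-23)=534, (-28*-1 - -10*-31)=-282, (-10*16 - 30*-1)=-130, (30*33 - 4*16)=926, (4*3 - -29*33)=969, (-29*-23 - -38*3)=781; twice the area = |2798| = 2798; area = 1399; answer 1399

1399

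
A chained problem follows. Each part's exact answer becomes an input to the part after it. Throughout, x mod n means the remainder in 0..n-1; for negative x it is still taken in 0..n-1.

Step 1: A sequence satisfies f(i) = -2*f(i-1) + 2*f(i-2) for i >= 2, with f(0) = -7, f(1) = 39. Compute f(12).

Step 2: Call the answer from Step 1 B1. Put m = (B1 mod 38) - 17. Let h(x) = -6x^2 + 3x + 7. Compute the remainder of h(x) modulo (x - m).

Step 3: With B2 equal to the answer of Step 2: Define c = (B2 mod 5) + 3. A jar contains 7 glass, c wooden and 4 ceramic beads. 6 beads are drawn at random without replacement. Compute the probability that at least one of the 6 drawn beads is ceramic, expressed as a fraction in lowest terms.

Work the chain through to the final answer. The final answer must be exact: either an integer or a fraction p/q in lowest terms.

Step 1: f(2) = -2*(39) + 2*(-7) = -92; iterating: f(2)=-92, f(3)=262, f(4)=-708, f(5)=1940, f(6)=-5296, f(7)=14472, f(8)=-39536, f(9)=108016, f(10)=-295104, f(11)=806240, f(12)=-2202688; answer -2202688
Step 2: B1 = -2202688; m = 3; remainder = value at the root: -6*(3)^2 + 3*(3)^1 + 7 = (-54) + (9) + (7) = -38; answer -38
Step 3: B2 = -38; c = 5; total draws C(16,6) = 8008; complement C(12,6) = 924; favorable 8008 - 924 = 7084; P = 23/26; answer 23/26

23/26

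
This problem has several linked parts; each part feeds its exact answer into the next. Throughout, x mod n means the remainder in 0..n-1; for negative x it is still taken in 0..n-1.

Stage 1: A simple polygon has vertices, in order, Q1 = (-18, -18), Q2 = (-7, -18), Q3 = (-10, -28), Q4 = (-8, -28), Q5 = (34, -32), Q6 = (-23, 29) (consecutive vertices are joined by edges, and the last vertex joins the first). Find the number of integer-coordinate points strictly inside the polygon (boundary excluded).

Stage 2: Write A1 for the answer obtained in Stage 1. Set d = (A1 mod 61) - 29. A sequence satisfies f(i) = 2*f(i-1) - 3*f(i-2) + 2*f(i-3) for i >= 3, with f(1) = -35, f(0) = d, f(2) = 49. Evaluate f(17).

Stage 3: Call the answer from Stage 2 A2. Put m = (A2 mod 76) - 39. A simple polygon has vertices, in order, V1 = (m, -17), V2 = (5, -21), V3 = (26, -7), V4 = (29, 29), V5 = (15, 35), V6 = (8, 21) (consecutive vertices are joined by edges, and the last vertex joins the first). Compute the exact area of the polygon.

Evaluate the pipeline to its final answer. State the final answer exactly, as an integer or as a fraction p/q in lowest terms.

Stage 1: cross terms: (-18*-18 - -7*-18)=198, (-7*-28 - -10*-18)=16, (-10*-28 - -8*-28)=56, (-8*-32 - 34*-28)=1208, (34*29 - -23*-32)=250, (-23*-18 - -18*29)=936; twice the area = |2664| = 2664; area = 1332; boundary points = 11 + 1 + 2 + 2 + 1 + 1 = 18; strictly interior points = area - boundary/2 + 1 = 1324; answer 1324
Stage 2: A1 = 1324; d = 14; f(3) = 2*(49) - 3*(-35) + 2*(14) = 231; iterating: f(3)=231, f(4)=245, f(5)=-105, f(6)=-483, f(7)=-161, f(8)=917, f(9)=1351, f(10)=-371, f(11)=-2961, f(12)=-2107, f(13)=3927, f(14)=8253, f(15)=511, f(16)=-15883, f(17)=-16793; answer -16793
Stage 3: A2 = -16793; m = -36; cross terms: (-36*-21 - 5*-17)=841, (5*-7 - 26*-21)=511, (26*29 - 29*-7)=957, (29*35 - 15*29)=580, (15*21 - 8*35)=35, (8*-17 - -36*21)=620; twice the area = |3544| = 3544; area = 1772; answer 1772

1772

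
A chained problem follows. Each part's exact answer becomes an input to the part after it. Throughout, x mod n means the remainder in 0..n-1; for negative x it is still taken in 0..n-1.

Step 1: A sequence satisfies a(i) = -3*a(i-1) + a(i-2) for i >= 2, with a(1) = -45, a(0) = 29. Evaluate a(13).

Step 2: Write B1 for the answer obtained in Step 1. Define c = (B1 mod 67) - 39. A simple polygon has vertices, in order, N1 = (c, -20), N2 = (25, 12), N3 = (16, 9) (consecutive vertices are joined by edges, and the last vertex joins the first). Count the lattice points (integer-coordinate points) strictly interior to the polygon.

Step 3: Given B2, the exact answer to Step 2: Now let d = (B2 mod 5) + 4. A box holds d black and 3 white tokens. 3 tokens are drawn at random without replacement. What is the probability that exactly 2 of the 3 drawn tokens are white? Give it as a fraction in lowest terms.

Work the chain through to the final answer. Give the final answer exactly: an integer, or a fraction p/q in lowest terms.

7/40

Step 1: a(2) = -3*(-45) + 1*(29) = 164; iterating: a(2)=164, a(3)=-537, a(4)=1775, a(5)=-5862, a(6)=19361, a(7)=-63945, a(8)=211196, a(9)=-697533, a(10)=2303795, a(11)=-7608918, a(12)=25130549, a(13)=-83000565; answer -83000565
Step 2: B1 = -83000565; c = 1; cross terms: (1*12 - 25*-20)=512, (25*9 - 16*12)=33, (16*-20 - 1*9)=-329; twice the area = |216| = 216; area = 108; boundary points = 8 + 3 + 1 = 12; strictly interior points = area - boundary/2 + 1 = 103; answer 103
Step 3: B2 = 103; d = 7; total draws C(10,3) = 120; favorable C(3,2)*C(7,1) = 21; P = 7/40; answer 7/40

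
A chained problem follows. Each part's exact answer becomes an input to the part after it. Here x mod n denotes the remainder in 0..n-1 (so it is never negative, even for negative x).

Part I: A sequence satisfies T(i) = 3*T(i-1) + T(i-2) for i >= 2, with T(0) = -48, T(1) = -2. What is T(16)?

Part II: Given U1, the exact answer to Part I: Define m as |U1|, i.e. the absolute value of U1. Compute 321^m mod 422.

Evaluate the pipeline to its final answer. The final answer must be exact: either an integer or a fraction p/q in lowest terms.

Part I: T(2) = 3*(-2) + 1*(-48) = -54; iterating: T(2)=-54, T(3)=-164, T(4)=-546, T(5)=-1802, T(6)=-5952, T(7)=-19658, T(8)=-64926, T(9)=-214436, T(10)=-708234, T(11)=-2339138, T(12)=-7725648, T(13)=-25516082, T(14)=-84273894, T(15)=-278337764, T(16)=-919287186; answer -919287186
Part II: U1 = -919287186; m = 919287186; squarings mod 422: 321^1=321, 321^2=73, 321^4=265, 321^8=173, 321^16=389, 321^32=245, 321^64=101, 321^128=73, 321^256=265, 321^512=173, 321^1024=389, 321^2048=245, 321^4096=101, 321^8192=73, 321^16384=265, 321^32768=173, 321^65536=389, 321^131072=245, 321^262144=101, 321^524288=73, 321^1048576=265, 321^2097152=173, 321^4194304=389, 321^8388608=245, 321^16777216=101, 321^33554432=73, 321^67108864=265, 321^134217728=173, 321^268435456=389, 321^536870912=245; 321^919287186 = 321^2 * 321^16 * 321^128 * 321^256 * 321^1024 * 321^4096 * 321^8192 * 321^65536 * 321^131072 * 321^524288 * 321^4194304 * 321^8388608 * 321^33554432 * 321^67108864 * 321^268435456 * 321^536870912 = 355 (mod 422); answer 355

355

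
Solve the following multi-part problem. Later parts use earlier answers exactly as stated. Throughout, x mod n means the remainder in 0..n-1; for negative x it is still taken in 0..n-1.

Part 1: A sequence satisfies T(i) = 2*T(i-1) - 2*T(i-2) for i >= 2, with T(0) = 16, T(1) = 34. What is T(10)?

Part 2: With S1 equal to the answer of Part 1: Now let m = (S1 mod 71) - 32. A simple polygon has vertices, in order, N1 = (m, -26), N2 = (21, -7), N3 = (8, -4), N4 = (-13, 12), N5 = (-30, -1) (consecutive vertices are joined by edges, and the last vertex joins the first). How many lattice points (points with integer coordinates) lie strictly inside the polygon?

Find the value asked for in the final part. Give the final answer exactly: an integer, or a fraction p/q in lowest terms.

928

Part 1: T(2) = 2*(34) - 2*(16) = 36; iterating: T(2)=36, T(3)=4, T(4)=-64, T(5)=-136, T(6)=-144, T(7)=-16, T(8)=256, T(9)=544, T(10)=576; answer 576
Part 2: S1 = 576; m = -24; cross terms: (-24*-7 - 21*-26)=714, (21*-4 - 8*-7)=-28, (8*12 - -13*-4)=44, (-13*-1 - -30*12)=373, (-30*-26 - -24*-1)=756; twice the area = |1859| = 1859; area = 1859/2; boundary points = 1 + 1 + 1 + 1 + 1 = 5; strictly interior points = area - boundary/2 + 1 = 928; answer 928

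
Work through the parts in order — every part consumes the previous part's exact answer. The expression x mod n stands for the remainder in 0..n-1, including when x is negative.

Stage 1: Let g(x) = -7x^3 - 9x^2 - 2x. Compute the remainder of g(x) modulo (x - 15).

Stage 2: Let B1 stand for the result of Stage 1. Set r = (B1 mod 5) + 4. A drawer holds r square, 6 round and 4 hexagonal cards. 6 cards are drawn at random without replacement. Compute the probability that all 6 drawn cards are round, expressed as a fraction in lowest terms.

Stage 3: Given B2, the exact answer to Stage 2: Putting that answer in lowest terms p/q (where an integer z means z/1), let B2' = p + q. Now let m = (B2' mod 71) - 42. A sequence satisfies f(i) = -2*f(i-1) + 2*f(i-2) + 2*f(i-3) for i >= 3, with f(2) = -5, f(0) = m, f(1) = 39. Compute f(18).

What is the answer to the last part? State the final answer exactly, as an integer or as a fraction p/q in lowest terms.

Stage 1: remainder = value at the root: -7*(15)^3 - 9*(15)^2 - 2*(15)^1 = (-23625) + (-2025) + (-30) = -25680; answer -25680
Stage 2: B1 = -25680; r = 4; total draws C(14,6) = 3003; favorable C(6,6) = 1; P = 1/3003; answer 1/3003
Stage 3: B2 = 1/3003; threaded value p + q = 3004; m = -20; f(3) = -2*(-5) + 2*(39) + 2*(-20) = 48; iterating: f(3)=48, f(4)=-28, f(5)=142, f(6)=-244, f(7)=716, f(8)=-1636, f(9)=4216, f(10)=-10272, f(11)=25704, f(12)=-63520, f(13)=157904, f(14)=-391440, f(15)=971648, f(16)=-2410368, f(17)=5981152, f(18)=-14839744; answer -14839744

-14839744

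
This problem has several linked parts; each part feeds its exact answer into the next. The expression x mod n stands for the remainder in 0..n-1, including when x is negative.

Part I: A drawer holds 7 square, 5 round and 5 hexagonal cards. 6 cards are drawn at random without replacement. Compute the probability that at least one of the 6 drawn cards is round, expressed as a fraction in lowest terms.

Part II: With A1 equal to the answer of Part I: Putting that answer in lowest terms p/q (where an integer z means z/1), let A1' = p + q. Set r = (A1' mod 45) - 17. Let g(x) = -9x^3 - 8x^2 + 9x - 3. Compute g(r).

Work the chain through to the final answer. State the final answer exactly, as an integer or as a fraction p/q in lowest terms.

-128811

Part I: total draws C(17,6) = 12376; complement C(12,6) = 924; favorable 12376 - 924 = 11452; P = 409/442; answer 409/442
Part II: A1 = 409/442; threaded value p + q = 851; r = 24; -9*(24)^3 - 8*(24)^2 + 9*(24)^1 - 3 = (-124416) + (-4608) + (216) + (-3) = -128811; answer -128811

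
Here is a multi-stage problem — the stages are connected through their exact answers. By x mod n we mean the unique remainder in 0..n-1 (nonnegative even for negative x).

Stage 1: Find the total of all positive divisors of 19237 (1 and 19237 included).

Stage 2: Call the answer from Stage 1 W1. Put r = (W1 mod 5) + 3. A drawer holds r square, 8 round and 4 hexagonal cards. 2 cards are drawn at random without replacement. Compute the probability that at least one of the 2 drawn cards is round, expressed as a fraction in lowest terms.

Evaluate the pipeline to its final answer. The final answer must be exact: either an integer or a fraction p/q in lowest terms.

12/17

Stage 1: 19237 is prime, so its only divisors are 1 and 19237; sigma = 1 + 19237 = 19238; answer 19238
Stage 2: W1 = 19238; r = 6; total draws C(18,2) = 153; complement C(10,2) = 45; favorable 153 - 45 = 108; P = 12/17; answer 12/17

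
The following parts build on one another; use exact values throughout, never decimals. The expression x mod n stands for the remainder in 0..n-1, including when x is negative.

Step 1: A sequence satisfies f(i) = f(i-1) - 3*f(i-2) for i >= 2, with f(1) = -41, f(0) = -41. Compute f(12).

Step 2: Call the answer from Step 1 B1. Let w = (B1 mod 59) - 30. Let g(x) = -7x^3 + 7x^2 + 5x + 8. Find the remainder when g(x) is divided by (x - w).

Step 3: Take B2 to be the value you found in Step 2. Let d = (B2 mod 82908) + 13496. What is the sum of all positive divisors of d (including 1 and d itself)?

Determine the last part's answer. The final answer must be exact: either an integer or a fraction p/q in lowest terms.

Step 1: f(2) = 1*(-41) - 3*(-41) = 82; iterating: f(2)=82, f(3)=205, f(4)=-41, f(5)=-656, f(6)=-533, f(7)=1435, f(8)=3034, f(9)=-1271, f(10)=-10373, f(11)=-6560, f(12)=24559; answer 24559
Step 2: B1 = 24559; w = -15; remainder = value at the root: -7*(-15)^3 + 7*(-15)^2 + 5*(-15)^1 + 8 = (23625) + (1575) + (-75) + (8) = 25133; answer 25133
Step 3: B2 = 25133; d = 38629; 38629 is prime, so its only divisors are 1 and 38629; sigma = 1 + 38629 = 38630; answer 38630

38630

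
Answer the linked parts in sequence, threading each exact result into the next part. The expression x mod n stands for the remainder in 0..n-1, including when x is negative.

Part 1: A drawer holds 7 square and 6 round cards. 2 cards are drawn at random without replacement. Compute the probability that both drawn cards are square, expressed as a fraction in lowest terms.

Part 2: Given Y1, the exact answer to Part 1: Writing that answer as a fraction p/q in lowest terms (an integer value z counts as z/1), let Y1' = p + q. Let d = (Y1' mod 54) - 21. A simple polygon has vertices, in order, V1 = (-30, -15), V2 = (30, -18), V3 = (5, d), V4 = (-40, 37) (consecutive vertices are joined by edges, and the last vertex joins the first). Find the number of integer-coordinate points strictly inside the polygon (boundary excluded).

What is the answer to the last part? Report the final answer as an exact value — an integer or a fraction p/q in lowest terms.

1901

Part 1: total draws C(13,2) = 78; favorable C(7,2) = 21; P = 7/26; answer 7/26
Part 2: Y1 = 7/26; threaded value p + q = 33; d = 12; cross terms: (-30*-18 - 30*-15)=990, (30*12 - 5*-18)=450, (5*37 - -40*12)=665, (-40*-15 - -30*37)=1710; twice the area = |3815| = 3815; area = 3815/2; boundary points = 3 + 5 + 5 + 2 = 15; strictly interior points = area - boundary/2 + 1 = 1901; answer 1901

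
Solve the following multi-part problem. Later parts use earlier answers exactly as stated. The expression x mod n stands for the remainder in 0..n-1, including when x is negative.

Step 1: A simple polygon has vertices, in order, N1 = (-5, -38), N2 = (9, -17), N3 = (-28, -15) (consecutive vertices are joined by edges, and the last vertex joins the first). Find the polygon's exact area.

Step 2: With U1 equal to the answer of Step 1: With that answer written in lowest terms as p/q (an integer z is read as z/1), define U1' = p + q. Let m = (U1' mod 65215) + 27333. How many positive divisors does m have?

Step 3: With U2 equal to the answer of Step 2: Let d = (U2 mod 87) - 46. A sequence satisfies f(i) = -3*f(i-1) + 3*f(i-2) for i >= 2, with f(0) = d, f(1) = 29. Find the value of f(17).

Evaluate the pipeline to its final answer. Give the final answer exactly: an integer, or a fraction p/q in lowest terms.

Step 1: cross terms: (-5*-17 - 9*-38)=427, (9*-15 - -28*-17)=-611, (-28*-38 - -5*-15)=989; twice the area = |805| = 805; area = 805/2; answer 805/2
Step 2: U1 = 805/2; threaded value p + q = 807; m = 28140; 28140 = 2^2 * 3 * 5 * 7 * 67; number of divisors = (2+1) * (1+1) * (1+1) * (1+1) * (1+1) = 48; answer 48
Step 3: U2 = 48; d = 2; f(2) = -3*(29) + 3*(2) = -81; iterating: f(2)=-81, f(3)=330, f(4)=-1233, f(5)=4689, f(6)=-17766, f(7)=67365, f(8)=-255393, f(9)=968274, f(10)=-3671001, f(11)=13917825, f(12)=-52766478, f(13)=200052909, f(14)=-758458161, f(15)=2875533210, f(16)=-10901974113, f(17)=41332521969; answer 41332521969

41332521969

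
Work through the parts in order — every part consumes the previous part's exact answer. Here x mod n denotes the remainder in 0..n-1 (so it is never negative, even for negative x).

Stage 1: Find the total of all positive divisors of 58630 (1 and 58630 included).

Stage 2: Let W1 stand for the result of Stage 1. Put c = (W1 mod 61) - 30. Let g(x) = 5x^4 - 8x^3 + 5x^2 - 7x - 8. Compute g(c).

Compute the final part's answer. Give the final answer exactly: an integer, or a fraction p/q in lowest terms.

Stage 1: 58630 = 2 * 5 * 11 * 13 * 41; sigma = (1 + 2) * (1 + 5) * (1 + 11) * (1 + 13) * (1 + 41) = 3 * 6 * 12 * 14 * 42 = 127008; answer 127008
Stage 2: W1 = 127008; c = -24; 5*(-24)^4 - 8*(-24)^3 + 5*(-24)^2 - 7*(-24)^1 - 8 = (1658880) + (110592) + (2880) + (168) + (-8) = 1772512; answer 1772512

1772512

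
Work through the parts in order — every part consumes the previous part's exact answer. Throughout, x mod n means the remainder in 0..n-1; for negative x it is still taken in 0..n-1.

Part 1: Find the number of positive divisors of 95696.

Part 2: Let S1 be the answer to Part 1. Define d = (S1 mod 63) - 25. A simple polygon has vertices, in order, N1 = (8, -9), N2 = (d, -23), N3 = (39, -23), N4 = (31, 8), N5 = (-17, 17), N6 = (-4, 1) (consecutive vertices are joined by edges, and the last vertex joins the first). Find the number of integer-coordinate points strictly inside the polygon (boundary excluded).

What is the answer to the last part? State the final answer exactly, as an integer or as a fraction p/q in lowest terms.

Part 1: 95696 = 2^4 * 5981; number of divisors = (4+1) * (1+1) = 10; answer 10
Part 2: S1 = 10; d = -15; cross terms: (8*-23 - -15*-9)=-319, (-15*-23 - 39*-23)=1242, (39*8 - 31*-23)=1025, (31*17 - -17*8)=663, (-17*1 - -4*17)=51, (-4*-9 - 8*1)=28; twice the area = |2690| = 2690; area = 1345; boundary points = 1 + 54 + 1 + 3 + 1 + 2 = 62; strictly interior points = area - boundary/2 + 1 = 1315; answer 1315

1315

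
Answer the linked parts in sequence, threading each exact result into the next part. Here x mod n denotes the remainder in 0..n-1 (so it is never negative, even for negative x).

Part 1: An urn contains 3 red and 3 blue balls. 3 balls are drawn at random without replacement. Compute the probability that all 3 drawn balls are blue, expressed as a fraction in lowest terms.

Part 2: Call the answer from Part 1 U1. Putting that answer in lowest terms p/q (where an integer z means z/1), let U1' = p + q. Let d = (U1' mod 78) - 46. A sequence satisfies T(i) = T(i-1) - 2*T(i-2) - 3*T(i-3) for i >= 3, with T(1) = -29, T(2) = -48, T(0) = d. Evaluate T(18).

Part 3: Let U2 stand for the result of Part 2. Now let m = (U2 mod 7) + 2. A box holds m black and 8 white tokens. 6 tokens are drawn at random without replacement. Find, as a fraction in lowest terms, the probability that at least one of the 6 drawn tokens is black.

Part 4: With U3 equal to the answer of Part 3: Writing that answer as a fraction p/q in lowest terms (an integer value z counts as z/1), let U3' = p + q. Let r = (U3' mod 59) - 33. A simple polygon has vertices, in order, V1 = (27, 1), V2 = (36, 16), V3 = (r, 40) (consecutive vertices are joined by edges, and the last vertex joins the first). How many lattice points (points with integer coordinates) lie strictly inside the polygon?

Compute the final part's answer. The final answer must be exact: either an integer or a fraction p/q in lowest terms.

Part 1: total draws C(6,3) = 20; favorable C(3,3) = 1; P = 1/20; answer 1/20
Part 2: U1 = 1/20; threaded value p + q = 21; d = -25; T(3) = 1*(-48) - 2*(-29) - 3*(-25) = 85; iterating: T(3)=85, T(4)=268, T(5)=242, T(6)=-549, T(7)=-1837, T(8)=-1465, T(9)=3856, T(10)=12297, T(11)=8980, T(12)=-27182, T(13)=-82033, T(14)=-54609, T(15)=191003, T(16)=546320, T(17)=328141, T(18)=-1337508; answer -1337508
Part 3: U2 = -1337508; m = 5; total draws C(13,6) = 1716; complement C(8,6) = 28; favorable 1716 - 28 = 1688; P = 422/429; answer 422/429
Part 4: U3 = 422/429; threaded value p + q = 851; r = -8; cross terms: (27*16 - 36*1)=396, (36*40 - -8*16)=1568, (-8*1 - 27*40)=-1088; twice the area = |876| = 876; area = 438; boundary points = 3 + 4 + 1 = 8; strictly interior points = area - boundary/2 + 1 = 435; answer 435

435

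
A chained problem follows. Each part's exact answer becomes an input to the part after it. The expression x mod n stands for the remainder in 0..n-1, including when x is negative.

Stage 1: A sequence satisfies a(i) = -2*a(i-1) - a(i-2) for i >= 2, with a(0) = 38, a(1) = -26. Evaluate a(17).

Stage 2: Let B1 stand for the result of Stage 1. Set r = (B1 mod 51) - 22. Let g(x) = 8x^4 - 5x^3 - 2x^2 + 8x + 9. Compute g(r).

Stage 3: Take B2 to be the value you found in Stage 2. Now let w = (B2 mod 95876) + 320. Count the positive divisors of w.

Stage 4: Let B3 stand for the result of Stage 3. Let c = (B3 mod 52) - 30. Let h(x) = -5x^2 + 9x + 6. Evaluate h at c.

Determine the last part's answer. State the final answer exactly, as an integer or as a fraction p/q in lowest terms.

Stage 1: a(2) = -2*(-26) - 1*(38) = 14; iterating: a(2)=14, a(3)=-2, a(4)=-10, a(5)=22, a(6)=-34, a(7)=46, a(8)=-58, a(9)=70, a(10)=-82, a(11)=94, a(12)=-106, a(13)=118, a(14)=-130, a(15)=142, a(16)=-154, a(17)=166; answer 166
Stage 2: B1 = 166; r = -9; 8*(-9)^4 - 5*(-9)^3 - 2*(-9)^2 + 8*(-9)^1 + 9 = (52488) + (3645) + (-162) + (-72) + (9) = 55908; answer 55908
Stage 3: B2 = 55908; w = 56228; 56228 = 2^2 * 14057; number of divisors = (2+1) * (1+1) = 6; answer 6
Stage 4: B3 = 6; c = -24; -5*(-24)^2 + 9*(-24)^1 + 6 = (-2880) + (-216) + (6) = -3090; answer -3090

-3090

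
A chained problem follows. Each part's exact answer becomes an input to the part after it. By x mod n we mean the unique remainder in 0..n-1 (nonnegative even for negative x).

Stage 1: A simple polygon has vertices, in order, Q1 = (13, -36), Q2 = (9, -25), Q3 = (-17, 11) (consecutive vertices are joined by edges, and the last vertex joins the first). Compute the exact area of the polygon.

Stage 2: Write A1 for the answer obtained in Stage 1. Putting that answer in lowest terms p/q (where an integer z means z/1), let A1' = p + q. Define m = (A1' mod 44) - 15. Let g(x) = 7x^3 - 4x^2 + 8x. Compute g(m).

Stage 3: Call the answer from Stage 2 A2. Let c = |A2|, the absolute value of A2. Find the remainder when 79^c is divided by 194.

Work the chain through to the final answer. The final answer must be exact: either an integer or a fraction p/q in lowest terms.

Stage 1: cross terms: (13*-25 - 9*-36)=-1, (9*11 - -17*-25)=-326, (-17*-36 - 13*11)=469; twice the area = |142| = 142; area = 71; answer 71
Stage 2: A1 = 71; threaded value p + q = 72; m = 13; 7*(13)^3 - 4*(13)^2 + 8*(13)^1 = (15379) + (-676) + (104) = 14807; answer 14807
Stage 3: A2 = 14807; c = 14807; squarings mod 194: 79^1=79, 79^2=33, 79^4=119, 79^8=193, 79^16=1, 79^32=1, 79^64=1, 79^128=1, 79^256=1, 79^512=1, 79^1024=1, 79^2048=1, 79^4096=1, 79^8192=1; 79^14807 = 79^1 * 79^2 * 79^4 * 79^16 * 79^64 * 79^128 * 79^256 * 79^2048 * 79^4096 * 79^8192 = 27 (mod 194); answer 27

27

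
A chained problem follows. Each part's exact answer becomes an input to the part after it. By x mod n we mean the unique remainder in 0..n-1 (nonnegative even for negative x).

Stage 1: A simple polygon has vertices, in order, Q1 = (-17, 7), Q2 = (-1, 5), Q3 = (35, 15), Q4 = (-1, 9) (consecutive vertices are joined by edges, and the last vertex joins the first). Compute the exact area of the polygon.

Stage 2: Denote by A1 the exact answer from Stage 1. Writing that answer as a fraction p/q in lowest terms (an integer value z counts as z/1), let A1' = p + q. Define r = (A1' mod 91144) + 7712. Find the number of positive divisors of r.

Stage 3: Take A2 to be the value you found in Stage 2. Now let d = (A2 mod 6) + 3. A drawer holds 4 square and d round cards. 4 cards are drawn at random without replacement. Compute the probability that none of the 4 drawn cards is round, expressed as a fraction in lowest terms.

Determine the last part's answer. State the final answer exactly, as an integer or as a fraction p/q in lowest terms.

Stage 1: cross terms: (-17*5 - -1*7)=-78, (-1*15 - 35*5)=-190, (35*9 - -1*15)=330, (-1*7 - -17*9)=146; twice the area = |208| = 208; area = 104; answer 104
Stage 2: A1 = 104; threaded value p + q = 105; r = 7817; 7817 is prime, so its only divisors are 1 and 7817; count = 2; answer 2
Stage 3: A2 = 2; d = 5; total draws C(9,4) = 126; favorable C(4,4) = 1; P = 1/126; answer 1/126

1/126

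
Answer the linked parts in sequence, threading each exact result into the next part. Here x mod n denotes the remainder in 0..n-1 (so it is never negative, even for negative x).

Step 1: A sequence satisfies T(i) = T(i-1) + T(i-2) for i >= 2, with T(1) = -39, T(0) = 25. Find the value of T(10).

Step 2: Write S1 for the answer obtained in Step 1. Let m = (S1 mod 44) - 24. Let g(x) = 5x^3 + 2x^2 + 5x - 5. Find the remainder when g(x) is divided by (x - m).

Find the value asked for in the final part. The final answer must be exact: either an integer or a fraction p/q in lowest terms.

7

Step 1: T(2) = 1*(-39) + 1*(25) = -14; iterating: T(2)=-14, T(3)=-53, T(4)=-67, T(5)=-120, T(6)=-187, T(7)=-307, T(8)=-494, T(9)=-801, T(10)=-1295; answer -1295
Step 2: S1 = -1295; m = 1; remainder = value at the root: 5*(1)^3 + 2*(1)^2 + 5*(1)^1 - 5 = (5) + (2) + (5) + (-5) = 7; answer 7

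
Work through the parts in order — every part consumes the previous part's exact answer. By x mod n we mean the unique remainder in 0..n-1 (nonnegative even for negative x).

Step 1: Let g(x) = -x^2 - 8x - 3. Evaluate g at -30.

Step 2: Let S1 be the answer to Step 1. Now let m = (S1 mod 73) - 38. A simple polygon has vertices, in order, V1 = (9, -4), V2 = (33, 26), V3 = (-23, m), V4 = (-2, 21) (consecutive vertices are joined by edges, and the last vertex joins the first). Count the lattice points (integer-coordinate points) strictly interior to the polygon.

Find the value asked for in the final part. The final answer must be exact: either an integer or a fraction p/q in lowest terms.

Step 1: -1*(-30)^2 - 8*(-30)^1 - 3 = (-900) + (240) + (-3) = -663; answer -663
Step 2: S1 = -663; m = 29; cross terms: (9*26 - 33*-4)=366, (33*29 - -23*26)=1555, (-23*21 - -2*29)=-425, (-2*-4 - 9*21)=-181; twice the area = |1315| = 1315; area = 1315/2; boundary points = 6 + 1 + 1 + 1 = 9; strictly interior points = area - boundary/2 + 1 = 654; answer 654

654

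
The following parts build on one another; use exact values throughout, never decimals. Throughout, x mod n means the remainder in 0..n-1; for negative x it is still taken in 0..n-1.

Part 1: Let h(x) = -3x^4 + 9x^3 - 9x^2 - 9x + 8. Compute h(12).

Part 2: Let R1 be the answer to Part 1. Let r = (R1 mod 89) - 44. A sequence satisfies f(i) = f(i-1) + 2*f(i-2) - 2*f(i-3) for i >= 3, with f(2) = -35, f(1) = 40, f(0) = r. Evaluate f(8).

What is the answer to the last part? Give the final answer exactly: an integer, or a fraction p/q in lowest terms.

-21

Part 1: -3*(12)^4 + 9*(12)^3 - 9*(12)^2 - 9*(12)^1 + 8 = (-62208) + (15552) + (-1296) + (-108) + (8) = -48052; answer -48052
Part 2: R1 = -48052; r = -36; f(3) = 1*(-35) + 2*(40) - 2*(-36) = 117; iterating: f(3)=117, f(4)=-33, f(5)=271, f(6)=-29, f(7)=579, f(8)=-21; answer -21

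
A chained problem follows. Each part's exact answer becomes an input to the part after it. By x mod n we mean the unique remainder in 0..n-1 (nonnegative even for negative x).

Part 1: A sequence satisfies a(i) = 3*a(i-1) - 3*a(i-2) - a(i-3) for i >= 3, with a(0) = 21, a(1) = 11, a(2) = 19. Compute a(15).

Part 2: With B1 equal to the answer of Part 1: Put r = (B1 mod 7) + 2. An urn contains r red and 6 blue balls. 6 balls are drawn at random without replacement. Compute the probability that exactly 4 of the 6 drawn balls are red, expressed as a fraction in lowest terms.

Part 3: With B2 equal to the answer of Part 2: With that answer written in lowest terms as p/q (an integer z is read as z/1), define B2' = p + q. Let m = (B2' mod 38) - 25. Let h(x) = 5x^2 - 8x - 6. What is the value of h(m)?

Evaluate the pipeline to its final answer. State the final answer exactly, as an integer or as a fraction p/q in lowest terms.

Part 1: a(3) = 3*(19) - 3*(11) - 1*(21) = 3; iterating: a(3)=3, a(4)=-59, a(5)=-205, a(6)=-441, a(7)=-649, a(8)=-419, a(9)=1131, a(10)=5299, a(11)=12923, a(12)=21741, a(13)=21155, a(14)=-14681, a(15)=-129249; answer -129249
Part 2: B1 = -129249; r = 8; total draws C(14,6) = 3003; favorable C(8,4)*C(6,2) = 1050; P = 50/143; answer 50/143
Part 3: B2 = 50/143; threaded value p + q = 193; m = -22; 5*(-22)^2 - 8*(-22)^1 - 6 = (2420) + (176) + (-6) = 2590; answer 2590

2590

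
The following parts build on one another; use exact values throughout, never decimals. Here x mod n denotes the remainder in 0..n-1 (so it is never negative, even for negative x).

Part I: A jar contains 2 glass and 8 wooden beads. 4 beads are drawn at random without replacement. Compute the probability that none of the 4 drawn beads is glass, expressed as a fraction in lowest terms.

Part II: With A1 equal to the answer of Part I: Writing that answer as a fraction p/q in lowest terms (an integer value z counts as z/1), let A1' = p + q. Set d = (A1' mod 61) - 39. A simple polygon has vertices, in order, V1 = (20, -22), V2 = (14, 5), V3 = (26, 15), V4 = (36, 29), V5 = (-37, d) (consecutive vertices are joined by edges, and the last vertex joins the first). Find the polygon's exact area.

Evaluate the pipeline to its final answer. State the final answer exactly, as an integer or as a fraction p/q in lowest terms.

2029/2

Part I: total draws C(10,4) = 210; favorable C(8,4) = 70; P = 1/3; answer 1/3
Part II: A1 = 1/3; threaded value p + q = 4; d = -35; cross terms: (20*5 - 14*-22)=408, (14*15 - 26*5)=80, (26*29 - 36*15)=214, (36*-35 - -37*29)=-187, (-37*-22 - 20*-35)=1514; twice the area = |2029| = 2029; area = 2029/2; answer 2029/2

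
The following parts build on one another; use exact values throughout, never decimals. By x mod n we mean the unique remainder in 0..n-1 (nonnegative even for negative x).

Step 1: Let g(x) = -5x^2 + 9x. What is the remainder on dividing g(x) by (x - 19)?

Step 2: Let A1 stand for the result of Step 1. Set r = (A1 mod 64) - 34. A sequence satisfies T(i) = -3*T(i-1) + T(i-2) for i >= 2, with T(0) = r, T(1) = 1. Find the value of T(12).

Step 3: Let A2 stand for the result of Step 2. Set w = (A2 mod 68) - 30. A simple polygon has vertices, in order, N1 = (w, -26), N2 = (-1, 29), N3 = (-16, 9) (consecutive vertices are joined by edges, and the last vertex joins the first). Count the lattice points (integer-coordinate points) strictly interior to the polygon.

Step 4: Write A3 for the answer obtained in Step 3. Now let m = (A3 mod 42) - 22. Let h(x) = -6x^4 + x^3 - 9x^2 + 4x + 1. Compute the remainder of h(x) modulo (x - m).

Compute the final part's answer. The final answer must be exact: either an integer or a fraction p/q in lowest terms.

Step 1: remainder = value at the root: -5*(19)^2 + 9*(19)^1 = (-1805) + (171) = -1634; answer -1634
Step 2: A1 = -1634; r = -4; T(2) = -3*(1) + 1*(-4) = -7; iterating: T(2)=-7, T(3)=22, T(4)=-73, T(5)=241, T(6)=-796, T(7)=2629, T(8)=-8683, T(9)=28678, T(10)=-94717, T(11)=312829, T(12)=-1033204; answer -1033204
Step 3: A2 = -1033204; w = 26; cross terms: (26*29 - -1*-26)=728, (-1*9 - -16*29)=455, (-16*-26 - 26*9)=182; twice the area = |1365| = 1365; area = 1365/2; boundary points = 1 + 5 + 7 = 13; strictly interior points = area - boundary/2 + 1 = 677; answer 677
Step 4: A3 = 677; m = -17; remainder = value at the root: -6*(-17)^4 + 1*(-17)^3 - 9*(-17)^2 + 4*(-17)^1 + 1 = (-501126) + (-4913) + (-2601) + (-68) + (1) = -508707; answer -508707

-508707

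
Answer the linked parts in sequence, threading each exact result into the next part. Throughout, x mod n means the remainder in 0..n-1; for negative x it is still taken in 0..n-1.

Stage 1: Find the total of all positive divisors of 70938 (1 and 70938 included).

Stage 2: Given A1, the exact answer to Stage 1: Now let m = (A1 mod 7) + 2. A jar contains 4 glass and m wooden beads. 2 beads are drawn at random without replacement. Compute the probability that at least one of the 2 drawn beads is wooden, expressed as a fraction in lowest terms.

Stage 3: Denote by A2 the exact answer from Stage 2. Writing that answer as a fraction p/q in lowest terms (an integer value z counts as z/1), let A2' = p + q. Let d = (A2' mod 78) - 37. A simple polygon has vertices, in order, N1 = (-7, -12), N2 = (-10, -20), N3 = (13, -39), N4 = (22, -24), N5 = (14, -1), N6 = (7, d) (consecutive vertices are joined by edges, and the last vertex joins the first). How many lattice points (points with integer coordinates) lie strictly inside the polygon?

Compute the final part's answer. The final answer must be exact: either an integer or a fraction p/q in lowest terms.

Stage 1: 70938 = 2 * 3^2 * 7 * 563; sigma = (1 + 2) * (1 + 3 + 9) * (1 + 7) * (1 + 563) = 3 * 13 * 8 * 564 = 175968; answer 175968
Stage 2: A1 = 175968; m = 4; total draws C(8,2) = 28; complement C(4,2) = 6; favorable 28 - 6 = 22; P = 11/14; answer 11/14
Stage 3: A2 = 11/14; threaded value p + q = 25; d = -12; cross terms: (-7*-20 - -10*-12)=20, (-10*-39 - 13*-20)=650, (13*-24 - 22*-39)=546, (22*-1 - 14*-24)=314, (14*-12 - 7*-1)=-161, (7*-12 - -7*-12)=-168; twice the area = |1201| = 1201; area = 1201/2; boundary points = 1 + 1 + 3 + 1 + 1 + 14 = 21; strictly interior points = area - boundary/2 + 1 = 591; answer 591

591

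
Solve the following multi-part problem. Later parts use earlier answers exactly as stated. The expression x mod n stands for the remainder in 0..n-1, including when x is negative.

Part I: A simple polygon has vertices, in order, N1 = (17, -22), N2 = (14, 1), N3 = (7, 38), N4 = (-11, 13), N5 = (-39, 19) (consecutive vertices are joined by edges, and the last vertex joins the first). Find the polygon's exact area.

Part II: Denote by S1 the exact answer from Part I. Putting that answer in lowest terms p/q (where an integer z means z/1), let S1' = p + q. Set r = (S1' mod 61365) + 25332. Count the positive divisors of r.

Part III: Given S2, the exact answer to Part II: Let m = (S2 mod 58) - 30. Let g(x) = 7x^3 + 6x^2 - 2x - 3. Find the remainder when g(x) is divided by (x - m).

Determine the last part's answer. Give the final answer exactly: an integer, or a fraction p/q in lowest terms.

Part I: cross terms: (17*1 - 14*-22)=325, (14*38 - 7*1)=525, (7*13 - -11*38)=509, (-11*19 - -39*13)=298, (-39*-22 - 17*19)=535; twice the area = |2192| = 2192; area = 1096; answer 1096
Part II: S1 = 1096; threaded value p + q = 1097; r = 26429; 26429 = 13 * 19 * 107; number of divisors = (1+1) * (1+1) * (1+1) = 8; answer 8
Part III: S2 = 8; m = -22; remainder = value at the root: 7*(-22)^3 + 6*(-22)^2 - 2*(-22)^1 - 3 = (-74536) + (2904) + (44) + (-3) = -71591; answer -71591

-71591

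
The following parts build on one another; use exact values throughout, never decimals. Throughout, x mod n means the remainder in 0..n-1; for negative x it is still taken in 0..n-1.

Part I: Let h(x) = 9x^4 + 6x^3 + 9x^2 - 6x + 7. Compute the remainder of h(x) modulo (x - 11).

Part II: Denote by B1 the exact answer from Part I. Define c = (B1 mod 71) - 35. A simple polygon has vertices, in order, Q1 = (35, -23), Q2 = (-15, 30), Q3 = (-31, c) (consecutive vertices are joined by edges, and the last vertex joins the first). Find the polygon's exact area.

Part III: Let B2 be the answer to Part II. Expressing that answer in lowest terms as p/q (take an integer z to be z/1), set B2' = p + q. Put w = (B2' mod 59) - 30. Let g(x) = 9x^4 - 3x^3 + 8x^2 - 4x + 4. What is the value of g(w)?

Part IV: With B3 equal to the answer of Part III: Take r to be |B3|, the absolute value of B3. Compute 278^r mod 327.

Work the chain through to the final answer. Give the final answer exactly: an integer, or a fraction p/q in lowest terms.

Part I: remainder = value at the root: 9*(11)^4 + 6*(11)^3 + 9*(11)^2 - 6*(11)^1 + 7 = (131769) + (7986) + (1089) + (-66) + (7) = 140785; answer 140785
Part II: B1 = 140785; c = 28; cross terms: (35*30 - -15*-23)=705, (-15*28 - -31*30)=510, (-31*-23 - 35*28)=-267; twice the area = |948| = 948; area = 474; answer 474
Part III: B2 = 474; threaded value p + q = 475; w = -27; 9*(-27)^4 - 3*(-27)^3 + 8*(-27)^2 - 4*(-27)^1 + 4 = (4782969) + (59049) + (5832) + (108) + (4) = 4847962; answer 4847962
Part IV: B3 = 4847962; r = 4847962; squarings mod 327: 278^1=278, 278^2=112, 278^4=118, 278^8=190, 278^16=130, 278^32=223, 278^64=25, 278^128=298, 278^256=187, 278^512=307, 278^1024=73, 278^2048=97, 278^4096=253, 278^8192=244, 278^16384=22, 278^32768=157, 278^65536=124, 278^131072=7, 278^262144=49, 278^524288=112, 278^1048576=118, 278^2097152=190, 278^4194304=130; 278^4847962 = 278^2 * 278^8 * 278^16 * 278^64 * 278^256 * 278^2048 * 278^4096 * 278^8192 * 278^16384 * 278^32768 * 278^65536 * 278^524288 * 278^4194304 = 118 (mod 327); answer 118

118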